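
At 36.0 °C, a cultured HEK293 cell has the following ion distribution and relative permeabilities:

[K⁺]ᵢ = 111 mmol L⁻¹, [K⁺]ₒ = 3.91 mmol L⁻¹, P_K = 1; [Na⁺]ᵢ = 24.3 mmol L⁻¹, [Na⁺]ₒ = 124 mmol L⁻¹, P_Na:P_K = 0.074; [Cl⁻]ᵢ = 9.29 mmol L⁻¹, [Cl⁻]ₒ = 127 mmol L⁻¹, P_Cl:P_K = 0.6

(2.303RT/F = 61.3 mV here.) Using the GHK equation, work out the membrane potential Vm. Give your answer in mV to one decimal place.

Vm = 61.3 · log₁₀[(Σ P·[cation]ₒ + Σ P·[anion]ᵢ) / (Σ P·[cation]ᵢ + Σ P·[anion]ₒ)]
Numerator = 1×3.91 + 0.074×124 + 0.6×9.29 = 18.66
Denominator = 1×111 + 0.074×24.3 + 0.6×127 = 189
Vm = 61.3 · log₁₀(0.098731) = 61.3 × (-1.0055) = -61.64 mV

-61.6 mV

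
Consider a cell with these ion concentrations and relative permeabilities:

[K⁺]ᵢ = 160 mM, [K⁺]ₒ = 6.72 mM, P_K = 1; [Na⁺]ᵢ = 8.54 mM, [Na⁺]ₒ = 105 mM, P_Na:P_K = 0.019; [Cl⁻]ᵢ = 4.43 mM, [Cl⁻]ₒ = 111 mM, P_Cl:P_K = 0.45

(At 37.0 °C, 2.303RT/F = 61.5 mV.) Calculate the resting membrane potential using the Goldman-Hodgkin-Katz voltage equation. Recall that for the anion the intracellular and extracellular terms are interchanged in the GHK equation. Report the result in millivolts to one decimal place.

Vm = 61.5 · log₁₀[(Σ P·[cation]ₒ + Σ P·[anion]ᵢ) / (Σ P·[cation]ᵢ + Σ P·[anion]ₒ)]
Numerator = 1×6.72 + 0.019×105 + 0.45×4.43 = 10.71
Denominator = 1×160 + 0.019×8.54 + 0.45×111 = 210.1
Vm = 61.5 · log₁₀(0.050966) = 61.5 × (-1.2927) = -79.50 mV

-79.5 mV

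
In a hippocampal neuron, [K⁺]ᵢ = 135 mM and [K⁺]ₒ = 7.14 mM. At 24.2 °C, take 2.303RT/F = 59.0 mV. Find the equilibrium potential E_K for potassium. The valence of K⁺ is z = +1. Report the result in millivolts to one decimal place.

-75.3 mV

E = (59.0/z) · log₁₀([K⁺]_out/[K⁺]_in) with z = +1.
= (59.0/1) · log₁₀(7.14/135) = 59.00 · log₁₀(0.05289)
= 59.00 · (-1.2766) = -75.32 mV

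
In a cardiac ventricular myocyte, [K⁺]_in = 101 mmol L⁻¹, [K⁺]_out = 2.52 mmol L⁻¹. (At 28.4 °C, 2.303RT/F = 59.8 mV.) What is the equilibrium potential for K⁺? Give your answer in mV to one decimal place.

-95.9 mV

E = (59.8/z) · log₁₀([K⁺]_out/[K⁺]_in) with z = +1.
= (59.8/1) · log₁₀(2.52/101) = 59.80 · log₁₀(0.02495)
= 59.80 · (-1.6029) = -95.85 mV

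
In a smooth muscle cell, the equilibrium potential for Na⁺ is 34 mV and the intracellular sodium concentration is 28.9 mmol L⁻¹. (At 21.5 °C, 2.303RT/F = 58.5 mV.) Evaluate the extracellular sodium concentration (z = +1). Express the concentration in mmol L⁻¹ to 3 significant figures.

Nernst: E = (58.5/1) · log₁₀([out]/[in]), so log₁₀([out]/[in]) = 34.0 × 1 / 58.5 = 0.5812.
[out]/[in] = 10^(0.5812) = 3.812.
[out] = 3.812 × 28.9 = 110.2 mmol L⁻¹.

110 mmol L⁻¹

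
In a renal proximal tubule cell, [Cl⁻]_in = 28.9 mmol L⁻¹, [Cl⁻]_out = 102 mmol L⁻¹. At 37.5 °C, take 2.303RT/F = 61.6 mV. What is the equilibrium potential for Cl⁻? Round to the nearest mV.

E = (61.6/z) · log₁₀([Cl⁻]_out/[Cl⁻]_in) with z = -1.
For an anion, dividing by z = -1 reverses the sign.
= (61.6/-1) · log₁₀(102/28.9) = -61.60 · log₁₀(3.529)
= -61.60 · (0.5477) = -33.74 mV

-34 mV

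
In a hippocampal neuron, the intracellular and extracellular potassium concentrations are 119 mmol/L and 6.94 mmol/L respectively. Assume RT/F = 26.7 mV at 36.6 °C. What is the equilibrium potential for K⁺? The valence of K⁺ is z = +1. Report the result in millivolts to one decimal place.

E = (26.7/z) · ln([K⁺]_out/[K⁺]_in) with z = +1.
= (26.7/1) · ln(6.94/119) = 26.70 · ln(0.05832)
= 26.70 · (-2.8418) = -75.88 mV

-75.9 mV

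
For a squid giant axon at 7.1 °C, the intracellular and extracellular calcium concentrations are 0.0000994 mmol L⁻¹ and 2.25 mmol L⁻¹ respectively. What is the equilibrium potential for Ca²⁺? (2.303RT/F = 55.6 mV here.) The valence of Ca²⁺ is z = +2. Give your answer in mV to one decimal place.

121.1 mV

E = (55.6/z) · log₁₀([Ca²⁺]_out/[Ca²⁺]_in) with z = +2.
= (55.6/2) · log₁₀(2.25/0.0000994) = 27.80 · log₁₀(2.264e+04)
= 27.80 · (4.3548) = 121.06 mV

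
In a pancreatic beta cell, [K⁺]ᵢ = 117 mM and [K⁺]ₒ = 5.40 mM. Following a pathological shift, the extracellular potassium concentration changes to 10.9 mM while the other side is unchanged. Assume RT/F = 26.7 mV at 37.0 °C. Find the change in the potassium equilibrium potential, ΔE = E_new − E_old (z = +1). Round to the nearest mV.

E_old = (26.7/1)·ln(5.40/117) = -82.12 mV
E_new = (26.7/1)·ln(10.9/117) = -63.37 mV
ΔE = -63.37 − (-82.12) = 18.75 mV

19 mV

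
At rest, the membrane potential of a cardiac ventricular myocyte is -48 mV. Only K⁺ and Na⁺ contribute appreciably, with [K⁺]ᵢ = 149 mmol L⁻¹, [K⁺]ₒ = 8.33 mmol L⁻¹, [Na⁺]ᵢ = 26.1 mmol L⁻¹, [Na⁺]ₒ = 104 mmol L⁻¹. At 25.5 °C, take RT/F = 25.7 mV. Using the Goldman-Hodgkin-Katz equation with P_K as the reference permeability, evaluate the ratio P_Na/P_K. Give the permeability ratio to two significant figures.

0.15

Let α = P_Na/P_K. GHK: Vm = 25.7·ln[(Kₒ + α·Naₒ)/(Kᵢ + α·Naᵢ)].
e^(Vm/25.7) = e^(-48.0/25.7) = 0.15448
So 0.15448·(Kᵢ + α·Naᵢ) = Kₒ + α·Naₒ → α = (0.15448·149.0 − 8.33) / (104.0 − 0.15448·26.1)
α = (23.02 − 8.33) / (104.0 − 4.032) = 14.69/99.97 = 0.1469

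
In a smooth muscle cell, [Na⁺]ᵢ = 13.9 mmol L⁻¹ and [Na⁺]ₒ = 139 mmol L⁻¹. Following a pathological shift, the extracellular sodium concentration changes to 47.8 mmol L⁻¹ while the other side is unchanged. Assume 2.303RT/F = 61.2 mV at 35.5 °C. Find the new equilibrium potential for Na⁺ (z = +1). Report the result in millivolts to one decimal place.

32.8 mV

After the shift: [Na⁺]_out = 47.8, [Na⁺]_in = 13.9 mmol L⁻¹.
E_new = (61.2/1)·log₁₀(47.8/13.9) = 61.20 · (0.5364) = 32.83 mV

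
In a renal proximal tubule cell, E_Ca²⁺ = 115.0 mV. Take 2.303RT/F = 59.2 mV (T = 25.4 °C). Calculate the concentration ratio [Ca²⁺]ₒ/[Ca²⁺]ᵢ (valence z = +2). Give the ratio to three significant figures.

log₁₀([out]/[in]) = E·z/(59.2) = 115.0 × 2 / 59.2 = 3.8851
[out]/[in] = 10^(3.8851) = 7676

7680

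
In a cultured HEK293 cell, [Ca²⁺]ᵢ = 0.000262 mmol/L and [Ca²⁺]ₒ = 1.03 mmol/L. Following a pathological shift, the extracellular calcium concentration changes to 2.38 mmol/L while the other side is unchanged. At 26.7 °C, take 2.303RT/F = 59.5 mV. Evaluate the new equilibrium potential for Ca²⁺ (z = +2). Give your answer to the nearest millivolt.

After the shift: [Ca²⁺]_out = 2.38, [Ca²⁺]_in = 0.000262 mmol/L.
E_new = (59.5/2)·log₁₀(2.38/0.000262) = 29.75 · (3.9583) = 117.76 mV

118 mV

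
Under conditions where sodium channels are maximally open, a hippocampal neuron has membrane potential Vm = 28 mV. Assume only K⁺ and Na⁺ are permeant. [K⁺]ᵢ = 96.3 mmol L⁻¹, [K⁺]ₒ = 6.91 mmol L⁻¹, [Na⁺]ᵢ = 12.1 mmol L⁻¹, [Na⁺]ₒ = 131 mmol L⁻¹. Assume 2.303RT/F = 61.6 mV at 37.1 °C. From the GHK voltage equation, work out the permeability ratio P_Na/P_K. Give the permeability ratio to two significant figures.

2.8

Let α = P_Na/P_K. GHK: Vm = 61.6·log₁₀[(Kₒ + α·Naₒ)/(Kᵢ + α·Naᵢ)].
10^(Vm/61.6) = 10^(28.0/61.6) = 2.848
So 2.848·(Kᵢ + α·Naᵢ) = Kₒ + α·Naₒ → α = (2.848·96.3 − 6.91) / (131.0 − 2.848·12.1)
α = (274.3 − 6.91) / (131.0 − 34.46) = 267.4/96.54 = 2.769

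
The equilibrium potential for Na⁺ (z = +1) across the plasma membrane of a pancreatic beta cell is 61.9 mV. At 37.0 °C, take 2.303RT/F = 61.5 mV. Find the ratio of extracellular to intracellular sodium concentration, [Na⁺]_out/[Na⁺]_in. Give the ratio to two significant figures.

10

log₁₀([out]/[in]) = E·z/(61.5) = 61.9 × 1 / 61.5 = 1.0065
[out]/[in] = 10^(1.0065) = 10.15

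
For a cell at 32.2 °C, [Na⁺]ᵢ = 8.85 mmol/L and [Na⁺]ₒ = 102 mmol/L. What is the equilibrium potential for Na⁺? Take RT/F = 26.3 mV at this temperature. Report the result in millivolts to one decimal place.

64.3 mV

E = (26.3/z) · ln([Na⁺]_out/[Na⁺]_in) with z = +1.
= (26.3/1) · ln(102/8.85) = 26.30 · ln(11.53)
= 26.30 · (2.4446) = 64.29 mV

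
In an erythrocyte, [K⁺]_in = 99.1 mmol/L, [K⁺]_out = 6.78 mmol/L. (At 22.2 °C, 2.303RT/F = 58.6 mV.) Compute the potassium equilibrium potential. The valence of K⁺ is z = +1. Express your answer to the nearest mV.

E = (58.6/z) · log₁₀([K⁺]_out/[K⁺]_in) with z = +1.
= (58.6/1) · log₁₀(6.78/99.1) = 58.60 · log₁₀(0.06842)
= 58.60 · (-1.1648) = -68.26 mV

-68 mV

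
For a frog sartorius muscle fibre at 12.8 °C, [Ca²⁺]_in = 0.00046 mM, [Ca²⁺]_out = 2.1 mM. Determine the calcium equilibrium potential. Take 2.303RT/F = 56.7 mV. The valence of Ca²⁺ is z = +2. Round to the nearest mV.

104 mV

E = (56.7/z) · log₁₀([Ca²⁺]_out/[Ca²⁺]_in) with z = +2.
= (56.7/2) · log₁₀(2.1/0.00046) = 28.35 · log₁₀(4565)
= 28.35 · (3.6595) = 103.75 mV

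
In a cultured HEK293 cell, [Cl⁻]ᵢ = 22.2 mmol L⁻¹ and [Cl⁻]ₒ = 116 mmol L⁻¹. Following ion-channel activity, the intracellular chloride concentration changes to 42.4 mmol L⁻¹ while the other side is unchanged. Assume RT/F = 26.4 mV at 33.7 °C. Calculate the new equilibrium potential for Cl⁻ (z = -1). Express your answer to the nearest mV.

After the shift: [Cl⁻]_out = 116, [Cl⁻]_in = 42.4 mmol L⁻¹.
E_new = (26.4/-1)·ln(116/42.4) = -26.40 · (1.0064) = -26.57 mV

-27 mV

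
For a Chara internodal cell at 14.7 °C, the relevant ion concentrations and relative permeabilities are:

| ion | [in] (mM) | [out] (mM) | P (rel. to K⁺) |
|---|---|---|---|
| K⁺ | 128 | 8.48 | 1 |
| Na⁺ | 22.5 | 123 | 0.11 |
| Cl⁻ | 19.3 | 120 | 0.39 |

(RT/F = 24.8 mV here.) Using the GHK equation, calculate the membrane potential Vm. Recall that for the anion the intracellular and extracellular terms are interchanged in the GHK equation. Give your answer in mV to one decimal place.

Vm = 24.8 · ln[(Σ P·[cation]ₒ + Σ P·[anion]ᵢ) / (Σ P·[cation]ᵢ + Σ P·[anion]ₒ)]
Numerator = 1×8.48 + 0.11×123 + 0.39×19.3 = 29.54
Denominator = 1×128 + 0.11×22.5 + 0.39×120 = 177.3
Vm = 24.8 · ln(0.16662) = 24.8 × (-1.7921) = -44.44 mV

-44.4 mV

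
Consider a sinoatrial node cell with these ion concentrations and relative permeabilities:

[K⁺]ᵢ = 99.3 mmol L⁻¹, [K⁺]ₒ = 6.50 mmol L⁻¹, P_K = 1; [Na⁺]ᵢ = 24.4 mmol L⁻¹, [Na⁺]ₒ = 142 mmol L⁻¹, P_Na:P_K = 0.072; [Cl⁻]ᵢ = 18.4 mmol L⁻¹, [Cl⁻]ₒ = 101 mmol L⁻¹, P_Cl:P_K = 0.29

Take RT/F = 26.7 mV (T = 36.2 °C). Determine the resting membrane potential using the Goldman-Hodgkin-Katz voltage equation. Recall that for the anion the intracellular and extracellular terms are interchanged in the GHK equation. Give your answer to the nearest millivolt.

-47 mV

Vm = 26.7 · ln[(Σ P·[cation]ₒ + Σ P·[anion]ᵢ) / (Σ P·[cation]ᵢ + Σ P·[anion]ₒ)]
Numerator = 1×6.50 + 0.072×142 + 0.29×18.4 = 22.06
Denominator = 1×99.3 + 0.072×24.4 + 0.29×101 = 130.3
Vm = 26.7 · ln(0.16924) = 26.7 × (-1.7764) = -47.43 mV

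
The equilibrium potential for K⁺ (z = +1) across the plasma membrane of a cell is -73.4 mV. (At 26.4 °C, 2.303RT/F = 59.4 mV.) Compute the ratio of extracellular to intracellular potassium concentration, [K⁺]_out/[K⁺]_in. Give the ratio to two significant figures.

log₁₀([out]/[in]) = E·z/(59.4) = -73.4 × 1 / 59.4 = -1.2357
[out]/[in] = 10^(-1.2357) = 0.05812

0.058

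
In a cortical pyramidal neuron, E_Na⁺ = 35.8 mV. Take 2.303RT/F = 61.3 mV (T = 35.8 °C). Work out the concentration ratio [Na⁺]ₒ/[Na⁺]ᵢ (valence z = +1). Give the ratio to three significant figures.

log₁₀([out]/[in]) = E·z/(61.3) = 35.8 × 1 / 61.3 = 0.5840
[out]/[in] = 10^(0.5840) = 3.837

3.84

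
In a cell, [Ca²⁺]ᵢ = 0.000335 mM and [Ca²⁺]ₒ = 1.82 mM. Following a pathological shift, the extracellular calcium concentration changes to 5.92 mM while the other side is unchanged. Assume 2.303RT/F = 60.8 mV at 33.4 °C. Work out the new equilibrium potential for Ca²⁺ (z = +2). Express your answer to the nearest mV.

After the shift: [Ca²⁺]_out = 5.92, [Ca²⁺]_in = 0.000335 mM.
E_new = (60.8/2)·log₁₀(5.92/0.000335) = 30.40 · (4.2473) = 129.12 mV

129 mV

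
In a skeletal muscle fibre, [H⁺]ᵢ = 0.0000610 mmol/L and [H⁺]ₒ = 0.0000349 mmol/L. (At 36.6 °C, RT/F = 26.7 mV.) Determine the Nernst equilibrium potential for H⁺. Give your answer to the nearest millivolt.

E = (26.7/z) · ln([H⁺]_out/[H⁺]_in) with z = +1.
= (26.7/1) · ln(0.0000349/0.0000610) = 26.70 · ln(0.5721)
= 26.70 · (-0.5584) = -14.91 mV

-15 mV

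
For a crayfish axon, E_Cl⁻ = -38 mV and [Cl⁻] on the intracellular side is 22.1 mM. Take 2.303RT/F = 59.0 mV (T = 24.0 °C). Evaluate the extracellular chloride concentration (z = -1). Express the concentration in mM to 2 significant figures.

97 mM

Nernst: E = (59.0/-1) · log₁₀([out]/[in]), so log₁₀([out]/[in]) = -38.0 × -1 / 59.0 = 0.6441.
[out]/[in] = 10^(0.6441) = 4.406.
[out] = 4.406 × 22.1 = 97.38 mM.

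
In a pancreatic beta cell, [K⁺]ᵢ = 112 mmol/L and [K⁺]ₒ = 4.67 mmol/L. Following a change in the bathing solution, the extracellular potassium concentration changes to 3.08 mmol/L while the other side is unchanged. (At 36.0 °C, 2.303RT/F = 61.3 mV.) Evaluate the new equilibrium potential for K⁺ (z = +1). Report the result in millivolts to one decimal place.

-95.7 mV

After the shift: [K⁺]_out = 3.08, [K⁺]_in = 112 mmol/L.
E_new = (61.3/1)·log₁₀(3.08/112) = 61.30 · (-1.5607) = -95.67 mV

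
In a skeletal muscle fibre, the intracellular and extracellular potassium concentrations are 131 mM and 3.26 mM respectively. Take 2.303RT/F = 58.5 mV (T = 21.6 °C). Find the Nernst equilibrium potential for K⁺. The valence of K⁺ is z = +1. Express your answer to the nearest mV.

E = (58.5/z) · log₁₀([K⁺]_out/[K⁺]_in) with z = +1.
= (58.5/1) · log₁₀(3.26/131) = 58.50 · log₁₀(0.02489)
= 58.50 · (-1.6041) = -93.84 mV

-94 mV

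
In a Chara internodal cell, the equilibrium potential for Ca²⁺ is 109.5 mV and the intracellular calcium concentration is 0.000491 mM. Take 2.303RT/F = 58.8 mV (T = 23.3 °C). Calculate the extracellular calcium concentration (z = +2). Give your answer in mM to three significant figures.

2.60 mM

Nernst: E = (58.8/2) · log₁₀([out]/[in]), so log₁₀([out]/[in]) = 109.5 × 2 / 58.8 = 3.7245.
[out]/[in] = 10^(3.7245) = 5303.
[out] = 5303 × 0.000491 = 2.604 mM.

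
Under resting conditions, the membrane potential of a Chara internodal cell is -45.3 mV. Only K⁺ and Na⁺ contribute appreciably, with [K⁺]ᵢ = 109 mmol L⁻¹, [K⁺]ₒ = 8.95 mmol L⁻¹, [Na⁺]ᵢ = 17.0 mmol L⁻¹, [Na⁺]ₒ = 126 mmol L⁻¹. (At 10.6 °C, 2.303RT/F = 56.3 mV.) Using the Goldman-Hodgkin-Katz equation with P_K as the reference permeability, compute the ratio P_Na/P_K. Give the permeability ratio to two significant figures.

Let α = P_Na/P_K. GHK: Vm = 56.3·log₁₀[(Kₒ + α·Naₒ)/(Kᵢ + α·Naᵢ)].
10^(Vm/56.3) = 10^(-45.3/56.3) = 0.15681
So 0.15681·(Kᵢ + α·Naᵢ) = Kₒ + α·Naₒ → α = (0.15681·109.0 − 8.95) / (126.0 − 0.15681·17.0)
α = (17.09 − 8.95) / (126.0 − 2.666) = 8.143/123.3 = 0.06602

0.066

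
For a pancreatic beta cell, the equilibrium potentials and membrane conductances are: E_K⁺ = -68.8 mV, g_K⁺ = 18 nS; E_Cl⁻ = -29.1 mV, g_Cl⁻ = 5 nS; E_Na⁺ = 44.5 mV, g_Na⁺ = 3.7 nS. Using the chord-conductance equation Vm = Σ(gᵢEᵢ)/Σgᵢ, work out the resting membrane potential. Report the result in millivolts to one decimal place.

-45.7 mV

Σ gᵢEᵢ = 18·(-68.8) + 5·(-29.1) + 3.7·(44.5) = -1219.25
Σ gᵢ = 18 + 5 + 3.7 = 26.7
Vm = -1219.25 / 26.7 = -45.66 mV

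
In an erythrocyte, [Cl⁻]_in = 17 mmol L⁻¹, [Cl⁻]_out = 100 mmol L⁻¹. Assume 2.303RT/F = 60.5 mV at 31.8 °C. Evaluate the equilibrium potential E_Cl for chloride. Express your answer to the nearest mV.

E = (60.5/z) · log₁₀([Cl⁻]_out/[Cl⁻]_in) with z = -1.
For an anion, dividing by z = -1 reverses the sign.
= (60.5/-1) · log₁₀(100/17) = -60.50 · log₁₀(5.882)
= -60.50 · (0.7696) = -46.56 mV

-47 mV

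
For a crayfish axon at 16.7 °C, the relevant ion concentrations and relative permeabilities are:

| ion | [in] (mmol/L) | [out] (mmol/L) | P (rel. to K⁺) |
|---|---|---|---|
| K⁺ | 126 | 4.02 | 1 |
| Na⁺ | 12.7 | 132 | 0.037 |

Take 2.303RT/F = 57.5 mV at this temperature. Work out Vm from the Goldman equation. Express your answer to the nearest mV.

-66 mV

Vm = 57.5 · log₁₀[(Σ P·[cation]ₒ + Σ P·[anion]ᵢ) / (Σ P·[cation]ᵢ + Σ P·[anion]ₒ)]
Numerator = 1×4.02 + 0.037×132 = 8.904
Denominator = 1×126 + 0.037×12.7 = 126.5
Vm = 57.5 · log₁₀(0.070404) = 57.5 × (-1.1524) = -66.26 mV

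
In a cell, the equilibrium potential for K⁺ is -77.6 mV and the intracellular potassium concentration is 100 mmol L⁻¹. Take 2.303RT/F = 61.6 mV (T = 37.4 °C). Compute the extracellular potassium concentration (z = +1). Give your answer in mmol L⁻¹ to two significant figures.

5.5 mmol L⁻¹

Nernst: E = (61.6/1) · log₁₀([out]/[in]), so log₁₀([out]/[in]) = -77.6 × 1 / 61.6 = -1.2597.
[out]/[in] = 10^(-1.2597) = 0.05499.
[out] = 0.05499 × 100 = 5.499 mmol L⁻¹.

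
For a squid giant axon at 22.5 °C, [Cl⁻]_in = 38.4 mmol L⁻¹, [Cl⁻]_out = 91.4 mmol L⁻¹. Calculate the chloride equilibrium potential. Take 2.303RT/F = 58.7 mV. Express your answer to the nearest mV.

E = (58.7/z) · log₁₀([Cl⁻]_out/[Cl⁻]_in) with z = -1.
For an anion, dividing by z = -1 reverses the sign.
= (58.7/-1) · log₁₀(91.4/38.4) = -58.70 · log₁₀(2.38)
= -58.70 · (0.3766) = -22.11 mV

-22 mV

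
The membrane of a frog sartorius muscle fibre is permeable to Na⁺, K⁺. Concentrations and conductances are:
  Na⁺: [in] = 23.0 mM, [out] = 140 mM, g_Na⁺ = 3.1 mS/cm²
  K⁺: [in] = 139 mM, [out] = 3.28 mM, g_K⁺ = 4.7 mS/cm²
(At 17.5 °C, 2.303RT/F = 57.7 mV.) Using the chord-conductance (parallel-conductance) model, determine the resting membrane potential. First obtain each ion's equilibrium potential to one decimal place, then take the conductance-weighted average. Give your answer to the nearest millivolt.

-39 mV

E_Na⁺ = (57.7/1)·log₁₀(140/23.0) = 45.3 mV
E_K⁺ = (57.7/1)·log₁₀(3.28/139) = -93.9 mV
Vm = (Σ gᵢEᵢ)/(Σ gᵢ) = (3.1·45.3 + 4.7·-93.9) / (3.1 + 4.7)
= -300.90 / 7.8 = -38.58 mV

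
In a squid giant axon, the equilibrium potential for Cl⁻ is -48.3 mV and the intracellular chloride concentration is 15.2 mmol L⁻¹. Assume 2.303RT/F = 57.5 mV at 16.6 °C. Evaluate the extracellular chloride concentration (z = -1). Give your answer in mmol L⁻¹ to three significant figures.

Nernst: E = (57.5/-1) · log₁₀([out]/[in]), so log₁₀([out]/[in]) = -48.3 × -1 / 57.5 = 0.8400.
[out]/[in] = 10^(0.8400) = 6.918.
[out] = 6.918 × 15.2 = 105.2 mmol L⁻¹.

105 mmol L⁻¹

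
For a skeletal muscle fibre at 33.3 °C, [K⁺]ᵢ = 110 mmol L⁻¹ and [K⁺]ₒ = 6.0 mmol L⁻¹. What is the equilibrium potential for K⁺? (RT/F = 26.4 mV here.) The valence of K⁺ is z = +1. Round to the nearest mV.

E = (26.4/z) · ln([K⁺]_out/[K⁺]_in) with z = +1.
= (26.4/1) · ln(6.0/110) = 26.40 · ln(0.05455)
= 26.40 · (-2.9087) = -76.79 mV

-77 mV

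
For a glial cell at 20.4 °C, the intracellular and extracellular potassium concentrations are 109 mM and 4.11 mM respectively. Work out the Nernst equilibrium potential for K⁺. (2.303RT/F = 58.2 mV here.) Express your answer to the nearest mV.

-83 mV

E = (58.2/z) · log₁₀([K⁺]_out/[K⁺]_in) with z = +1.
= (58.2/1) · log₁₀(4.11/109) = 58.20 · log₁₀(0.03771)
= 58.20 · (-1.4236) = -82.85 mV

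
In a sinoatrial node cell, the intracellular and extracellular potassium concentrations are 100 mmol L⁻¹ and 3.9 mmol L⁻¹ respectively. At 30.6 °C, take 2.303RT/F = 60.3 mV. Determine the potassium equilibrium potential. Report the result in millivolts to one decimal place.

-85.0 mV

E = (60.3/z) · log₁₀([K⁺]_out/[K⁺]_in) with z = +1.
= (60.3/1) · log₁₀(3.9/100) = 60.30 · log₁₀(0.039)
= 60.30 · (-1.4089) = -84.96 mV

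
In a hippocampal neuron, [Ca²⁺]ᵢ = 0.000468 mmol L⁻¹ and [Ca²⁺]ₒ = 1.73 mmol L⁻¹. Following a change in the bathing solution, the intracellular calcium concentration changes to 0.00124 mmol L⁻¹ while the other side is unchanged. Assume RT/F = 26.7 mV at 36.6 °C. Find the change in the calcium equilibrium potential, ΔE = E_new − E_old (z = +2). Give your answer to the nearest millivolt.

-13 mV

E_old = (26.7/2)·ln(1.73/0.000468) = 109.67 mV
E_new = (26.7/2)·ln(1.73/0.00124) = 96.66 mV
ΔE = 96.66 − (109.67) = -13.01 mV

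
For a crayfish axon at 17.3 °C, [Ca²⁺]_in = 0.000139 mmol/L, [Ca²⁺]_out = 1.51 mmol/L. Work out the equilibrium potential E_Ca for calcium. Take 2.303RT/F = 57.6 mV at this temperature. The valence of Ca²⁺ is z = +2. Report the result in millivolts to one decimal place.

116.2 mV

E = (57.6/z) · log₁₀([Ca²⁺]_out/[Ca²⁺]_in) with z = +2.
= (57.6/2) · log₁₀(1.51/0.000139) = 28.80 · log₁₀(1.086e+04)
= 28.80 · (4.0360) = 116.24 mV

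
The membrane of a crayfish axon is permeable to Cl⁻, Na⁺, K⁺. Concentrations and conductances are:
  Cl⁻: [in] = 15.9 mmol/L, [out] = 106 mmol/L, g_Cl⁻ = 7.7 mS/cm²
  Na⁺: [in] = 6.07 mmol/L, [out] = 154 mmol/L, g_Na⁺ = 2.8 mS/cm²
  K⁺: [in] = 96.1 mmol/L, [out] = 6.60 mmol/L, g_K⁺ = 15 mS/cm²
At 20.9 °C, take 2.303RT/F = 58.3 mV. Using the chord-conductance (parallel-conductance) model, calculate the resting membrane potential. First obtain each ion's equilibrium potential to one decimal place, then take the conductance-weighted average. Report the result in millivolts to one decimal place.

-45.4 mV

E_Cl⁻ = (58.3/-1)·log₁₀(106/15.9) = -48.0 mV
E_Na⁺ = (58.3/1)·log₁₀(154/6.07) = 81.9 mV
E_K⁺ = (58.3/1)·log₁₀(6.60/96.1) = -67.8 mV
Vm = (Σ gᵢEᵢ)/(Σ gᵢ) = (7.7·-48.0 + 2.8·81.9 + 15·-67.8) / (7.7 + 2.8 + 15)
= -1157.28 / 25.5 = -45.38 mV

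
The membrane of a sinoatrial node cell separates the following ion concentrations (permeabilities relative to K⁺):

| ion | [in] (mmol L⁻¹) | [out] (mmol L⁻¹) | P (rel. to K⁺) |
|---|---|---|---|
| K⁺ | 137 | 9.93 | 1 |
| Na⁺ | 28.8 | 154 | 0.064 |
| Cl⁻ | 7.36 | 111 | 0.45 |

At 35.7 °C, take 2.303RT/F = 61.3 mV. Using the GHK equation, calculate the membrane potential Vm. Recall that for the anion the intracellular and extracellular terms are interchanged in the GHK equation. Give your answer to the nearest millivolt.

-56 mV

Vm = 61.3 · log₁₀[(Σ P·[cation]ₒ + Σ P·[anion]ᵢ) / (Σ P·[cation]ᵢ + Σ P·[anion]ₒ)]
Numerator = 1×9.93 + 0.064×154 + 0.45×7.36 = 23.1
Denominator = 1×137 + 0.064×28.8 + 0.45×111 = 188.8
Vm = 61.3 · log₁₀(0.12235) = 61.3 × (-0.9124) = -55.93 mV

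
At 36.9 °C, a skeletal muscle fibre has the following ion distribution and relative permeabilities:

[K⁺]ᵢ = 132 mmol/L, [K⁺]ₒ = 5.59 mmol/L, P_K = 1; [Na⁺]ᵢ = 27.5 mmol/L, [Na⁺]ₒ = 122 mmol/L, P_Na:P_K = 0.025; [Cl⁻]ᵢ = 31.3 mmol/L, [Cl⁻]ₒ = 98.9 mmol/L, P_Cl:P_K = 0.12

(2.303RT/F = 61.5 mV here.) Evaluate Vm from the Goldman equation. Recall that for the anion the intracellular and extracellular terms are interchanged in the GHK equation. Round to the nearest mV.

Vm = 61.5 · log₁₀[(Σ P·[cation]ₒ + Σ P·[anion]ᵢ) / (Σ P·[cation]ᵢ + Σ P·[anion]ₒ)]
Numerator = 1×5.59 + 0.025×122 + 0.12×31.3 = 12.4
Denominator = 1×132 + 0.025×27.5 + 0.12×98.9 = 144.6
Vm = 61.5 · log₁₀(0.085753) = 61.5 × (-1.0668) = -65.61 mV

-66 mV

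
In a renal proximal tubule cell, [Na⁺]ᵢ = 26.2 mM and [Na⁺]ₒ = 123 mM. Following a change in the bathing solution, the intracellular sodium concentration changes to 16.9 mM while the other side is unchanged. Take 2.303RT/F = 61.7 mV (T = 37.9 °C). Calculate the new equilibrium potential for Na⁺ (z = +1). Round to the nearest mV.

53 mV

After the shift: [Na⁺]_out = 123, [Na⁺]_in = 16.9 mM.
E_new = (61.7/1)·log₁₀(123/16.9) = 61.70 · (0.8620) = 53.19 mV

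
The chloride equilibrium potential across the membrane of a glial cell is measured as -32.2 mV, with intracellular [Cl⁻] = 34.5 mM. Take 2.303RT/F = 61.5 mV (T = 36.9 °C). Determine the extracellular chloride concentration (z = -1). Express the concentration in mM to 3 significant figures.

115 mM

Nernst: E = (61.5/-1) · log₁₀([out]/[in]), so log₁₀([out]/[in]) = -32.2 × -1 / 61.5 = 0.5236.
[out]/[in] = 10^(0.5236) = 3.339.
[out] = 3.339 × 34.5 = 115.2 mM.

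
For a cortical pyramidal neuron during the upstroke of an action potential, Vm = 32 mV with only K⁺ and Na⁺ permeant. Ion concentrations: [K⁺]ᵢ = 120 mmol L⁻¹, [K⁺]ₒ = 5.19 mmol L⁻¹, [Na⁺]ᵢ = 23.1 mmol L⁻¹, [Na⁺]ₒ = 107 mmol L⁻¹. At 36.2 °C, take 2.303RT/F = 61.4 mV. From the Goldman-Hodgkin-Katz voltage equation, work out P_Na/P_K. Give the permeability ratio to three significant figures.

Let α = P_Na/P_K. GHK: Vm = 61.4·log₁₀[(Kₒ + α·Naₒ)/(Kᵢ + α·Naᵢ)].
10^(Vm/61.4) = 10^(32.0/61.4) = 3.3203
So 3.3203·(Kᵢ + α·Naᵢ) = Kₒ + α·Naₒ → α = (3.3203·120.0 − 5.19) / (107.0 − 3.3203·23.1)
α = (398.4 − 5.19) / (107.0 − 76.7) = 393.2/30.3 = 12.98

13.0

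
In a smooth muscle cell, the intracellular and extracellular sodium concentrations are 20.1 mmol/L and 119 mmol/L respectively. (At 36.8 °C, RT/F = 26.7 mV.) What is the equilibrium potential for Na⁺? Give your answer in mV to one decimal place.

E = (26.7/z) · ln([Na⁺]_out/[Na⁺]_in) with z = +1.
= (26.7/1) · ln(119/20.1) = 26.70 · ln(5.92)
= 26.70 · (1.7784) = 47.48 mV

47.5 mV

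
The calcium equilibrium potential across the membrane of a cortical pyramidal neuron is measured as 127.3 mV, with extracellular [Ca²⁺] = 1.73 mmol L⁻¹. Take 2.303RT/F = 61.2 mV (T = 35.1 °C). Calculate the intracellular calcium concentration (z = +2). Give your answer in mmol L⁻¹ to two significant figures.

Nernst: E = (61.2/2) · log₁₀([out]/[in]), so log₁₀([out]/[in]) = 127.3 × 2 / 61.2 = 4.1601.
[out]/[in] = 10^(4.1601) = 1.446e+04.
[in] = 1.73 / 1.446e+04 = 0.0001197 mmol L⁻¹.

0.00012 mmol L⁻¹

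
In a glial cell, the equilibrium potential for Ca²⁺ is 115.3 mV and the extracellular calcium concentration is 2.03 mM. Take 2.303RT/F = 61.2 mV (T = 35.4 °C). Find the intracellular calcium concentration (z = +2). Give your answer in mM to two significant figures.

0.00035 mM

Nernst: E = (61.2/2) · log₁₀([out]/[in]), so log₁₀([out]/[in]) = 115.3 × 2 / 61.2 = 3.7680.
[out]/[in] = 10^(3.7680) = 5861.
[in] = 2.03 / 5861 = 0.0003464 mM.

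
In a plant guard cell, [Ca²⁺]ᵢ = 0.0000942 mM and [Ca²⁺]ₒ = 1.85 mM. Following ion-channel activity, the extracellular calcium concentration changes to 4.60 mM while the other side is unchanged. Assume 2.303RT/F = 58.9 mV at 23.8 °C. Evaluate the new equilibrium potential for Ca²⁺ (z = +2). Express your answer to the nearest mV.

138 mV

After the shift: [Ca²⁺]_out = 4.60, [Ca²⁺]_in = 0.0000942 mM.
E_new = (58.9/2)·log₁₀(4.60/0.0000942) = 29.45 · (4.6887) = 138.08 mV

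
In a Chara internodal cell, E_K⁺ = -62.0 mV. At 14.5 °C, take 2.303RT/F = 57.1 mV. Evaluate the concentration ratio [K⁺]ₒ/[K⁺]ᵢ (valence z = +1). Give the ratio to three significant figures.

0.0821

log₁₀([out]/[in]) = E·z/(57.1) = -62.0 × 1 / 57.1 = -1.0858
[out]/[in] = 10^(-1.0858) = 0.08207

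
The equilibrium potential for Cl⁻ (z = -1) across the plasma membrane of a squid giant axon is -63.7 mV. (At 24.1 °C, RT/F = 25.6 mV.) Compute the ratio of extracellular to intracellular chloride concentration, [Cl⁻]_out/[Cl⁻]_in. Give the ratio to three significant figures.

12.0

ln([out]/[in]) = E·z/(25.6) = -63.7 × -1 / 25.6 = 2.4883
[out]/[in] = e^(2.4883) = 12.04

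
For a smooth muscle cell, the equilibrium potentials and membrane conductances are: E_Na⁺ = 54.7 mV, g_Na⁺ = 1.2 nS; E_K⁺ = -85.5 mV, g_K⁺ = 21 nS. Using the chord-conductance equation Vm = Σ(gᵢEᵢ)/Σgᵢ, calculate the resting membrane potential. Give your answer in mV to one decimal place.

-77.9 mV

Σ gᵢEᵢ = 1.2·(54.7) + 21·(-85.5) = -1729.86
Σ gᵢ = 1.2 + 21 = 22.2
Vm = -1729.86 / 22.2 = -77.92 mV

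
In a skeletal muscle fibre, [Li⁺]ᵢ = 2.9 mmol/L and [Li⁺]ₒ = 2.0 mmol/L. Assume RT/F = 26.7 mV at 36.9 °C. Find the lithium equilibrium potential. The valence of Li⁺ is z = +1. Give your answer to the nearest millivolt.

E = (26.7/z) · ln([Li⁺]_out/[Li⁺]_in) with z = +1.
= (26.7/1) · ln(2.0/2.9) = 26.70 · ln(0.6897)
= 26.70 · (-0.3716) = -9.92 mV

-10 mV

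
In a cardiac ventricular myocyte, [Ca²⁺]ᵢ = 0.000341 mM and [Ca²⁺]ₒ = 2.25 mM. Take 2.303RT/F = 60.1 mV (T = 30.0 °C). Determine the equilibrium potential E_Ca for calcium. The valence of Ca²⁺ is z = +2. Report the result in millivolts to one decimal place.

E = (60.1/z) · log₁₀([Ca²⁺]_out/[Ca²⁺]_in) with z = +2.
= (60.1/2) · log₁₀(2.25/0.000341) = 30.05 · log₁₀(6598)
= 30.05 · (3.8194) = 114.77 mV

114.8 mV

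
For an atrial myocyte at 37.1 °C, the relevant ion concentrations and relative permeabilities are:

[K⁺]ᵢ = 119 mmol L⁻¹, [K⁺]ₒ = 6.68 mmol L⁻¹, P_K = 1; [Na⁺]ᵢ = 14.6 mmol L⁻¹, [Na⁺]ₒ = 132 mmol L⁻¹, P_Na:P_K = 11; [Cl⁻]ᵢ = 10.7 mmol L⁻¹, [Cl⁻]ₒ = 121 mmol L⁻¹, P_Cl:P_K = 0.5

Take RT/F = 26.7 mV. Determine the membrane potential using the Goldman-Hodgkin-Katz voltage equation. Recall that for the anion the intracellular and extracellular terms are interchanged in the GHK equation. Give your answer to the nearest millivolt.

Vm = 26.7 · ln[(Σ P·[cation]ₒ + Σ P·[anion]ᵢ) / (Σ P·[cation]ᵢ + Σ P·[anion]ₒ)]
Numerator = 1×6.68 + 11×132 + 0.5×10.7 = 1464
Denominator = 1×119 + 11×14.6 + 0.5×121 = 340.1
Vm = 26.7 · ln(4.3047) = 26.7 × (1.4597) = 38.97 mV

39 mV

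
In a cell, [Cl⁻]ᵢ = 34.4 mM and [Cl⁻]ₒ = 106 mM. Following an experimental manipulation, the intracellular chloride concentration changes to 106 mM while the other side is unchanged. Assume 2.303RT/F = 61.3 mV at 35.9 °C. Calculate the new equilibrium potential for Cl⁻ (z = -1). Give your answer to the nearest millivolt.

After the shift: [Cl⁻]_out = 106, [Cl⁻]_in = 106 mM.
E_new = (61.3/-1)·log₁₀(106/106) = -61.30 · (0.0000) = -0.00 mV

0 mV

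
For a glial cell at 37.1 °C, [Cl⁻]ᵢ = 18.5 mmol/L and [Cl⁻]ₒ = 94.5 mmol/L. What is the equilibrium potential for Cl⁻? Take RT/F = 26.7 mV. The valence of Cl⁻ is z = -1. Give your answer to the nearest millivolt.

E = (26.7/z) · ln([Cl⁻]_out/[Cl⁻]_in) with z = -1.
For an anion, dividing by z = -1 reverses the sign.
= (26.7/-1) · ln(94.5/18.5) = -26.70 · ln(5.108)
= -26.70 · (1.6308) = -43.54 mV

-44 mV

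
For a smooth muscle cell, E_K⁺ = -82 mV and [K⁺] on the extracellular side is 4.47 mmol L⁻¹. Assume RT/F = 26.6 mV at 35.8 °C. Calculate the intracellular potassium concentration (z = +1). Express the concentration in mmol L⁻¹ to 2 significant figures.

98 mmol L⁻¹

Nernst: E = (26.6/1) · ln([out]/[in]), so ln([out]/[in]) = -82.0 × 1 / 26.6 = -3.0827.
[out]/[in] = e^(-3.0827) = 0.04584.
[in] = 4.47 / 0.04584 = 97.52 mmol L⁻¹.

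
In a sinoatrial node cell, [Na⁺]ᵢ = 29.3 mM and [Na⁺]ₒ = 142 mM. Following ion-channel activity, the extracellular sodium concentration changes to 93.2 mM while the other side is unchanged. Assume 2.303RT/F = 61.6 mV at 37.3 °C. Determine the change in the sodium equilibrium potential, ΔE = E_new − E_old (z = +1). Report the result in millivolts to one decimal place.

-11.3 mV

E_old = (61.6/1)·log₁₀(142/29.3) = 42.22 mV
E_new = (61.6/1)·log₁₀(93.2/29.3) = 30.96 mV
ΔE = 30.96 − (42.22) = -11.26 mV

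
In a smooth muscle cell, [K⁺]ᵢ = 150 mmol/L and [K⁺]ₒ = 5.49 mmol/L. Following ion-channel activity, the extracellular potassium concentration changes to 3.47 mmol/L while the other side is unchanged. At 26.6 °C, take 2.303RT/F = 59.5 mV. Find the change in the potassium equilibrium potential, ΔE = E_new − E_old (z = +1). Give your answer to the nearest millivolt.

-12 mV

E_old = (59.5/1)·log₁₀(5.49/150) = -85.47 mV
E_new = (59.5/1)·log₁₀(3.47/150) = -97.33 mV
ΔE = -97.33 − (-85.47) = -11.85 mV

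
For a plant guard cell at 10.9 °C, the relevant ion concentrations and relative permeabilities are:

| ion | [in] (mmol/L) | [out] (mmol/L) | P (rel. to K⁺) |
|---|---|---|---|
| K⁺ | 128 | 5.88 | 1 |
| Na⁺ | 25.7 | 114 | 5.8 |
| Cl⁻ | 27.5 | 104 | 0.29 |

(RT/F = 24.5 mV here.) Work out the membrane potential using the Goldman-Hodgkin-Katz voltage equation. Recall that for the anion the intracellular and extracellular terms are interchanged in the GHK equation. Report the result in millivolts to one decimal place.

Vm = 24.5 · ln[(Σ P·[cation]ₒ + Σ P·[anion]ᵢ) / (Σ P·[cation]ᵢ + Σ P·[anion]ₒ)]
Numerator = 1×5.88 + 5.8×114 + 0.29×27.5 = 675.1
Denominator = 1×128 + 5.8×25.7 + 0.29×104 = 307.2
Vm = 24.5 · ln(2.1973) = 24.5 × (0.7872) = 19.29 mV

19.3 mV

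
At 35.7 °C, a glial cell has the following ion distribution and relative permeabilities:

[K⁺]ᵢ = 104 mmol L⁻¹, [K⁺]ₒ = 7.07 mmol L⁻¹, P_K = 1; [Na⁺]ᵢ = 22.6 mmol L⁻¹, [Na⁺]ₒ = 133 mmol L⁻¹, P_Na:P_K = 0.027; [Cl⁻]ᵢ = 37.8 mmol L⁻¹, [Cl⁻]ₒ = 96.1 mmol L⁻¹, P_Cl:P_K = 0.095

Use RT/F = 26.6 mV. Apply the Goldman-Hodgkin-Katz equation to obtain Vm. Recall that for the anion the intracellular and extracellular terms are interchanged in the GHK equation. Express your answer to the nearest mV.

Vm = 26.6 · ln[(Σ P·[cation]ₒ + Σ P·[anion]ᵢ) / (Σ P·[cation]ᵢ + Σ P·[anion]ₒ)]
Numerator = 1×7.07 + 0.027×133 + 0.095×37.8 = 14.25
Denominator = 1×104 + 0.027×22.6 + 0.095×96.1 = 113.7
Vm = 26.6 · ln(0.1253) = 26.6 × (-2.0770) = -55.25 mV

-55 mV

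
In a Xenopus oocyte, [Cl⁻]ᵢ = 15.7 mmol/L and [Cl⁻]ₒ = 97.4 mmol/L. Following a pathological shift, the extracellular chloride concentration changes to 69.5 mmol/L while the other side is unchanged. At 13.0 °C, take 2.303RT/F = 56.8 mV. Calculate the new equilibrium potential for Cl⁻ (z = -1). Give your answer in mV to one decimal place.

-36.7 mV

After the shift: [Cl⁻]_out = 69.5, [Cl⁻]_in = 15.7 mmol/L.
E_new = (56.8/-1)·log₁₀(69.5/15.7) = -56.80 · (0.6461) = -36.70 mV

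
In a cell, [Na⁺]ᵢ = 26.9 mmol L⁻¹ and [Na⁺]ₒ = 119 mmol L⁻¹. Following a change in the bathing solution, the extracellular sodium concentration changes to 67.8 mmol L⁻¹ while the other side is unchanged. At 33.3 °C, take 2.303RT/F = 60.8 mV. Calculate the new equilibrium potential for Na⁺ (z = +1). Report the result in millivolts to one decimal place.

24.4 mV

After the shift: [Na⁺]_out = 67.8, [Na⁺]_in = 26.9 mmol L⁻¹.
E_new = (60.8/1)·log₁₀(67.8/26.9) = 60.80 · (0.4015) = 24.41 mV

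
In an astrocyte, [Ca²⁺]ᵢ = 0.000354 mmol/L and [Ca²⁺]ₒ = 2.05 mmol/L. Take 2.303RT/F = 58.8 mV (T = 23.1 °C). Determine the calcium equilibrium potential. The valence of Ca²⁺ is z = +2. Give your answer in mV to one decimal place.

E = (58.8/z) · log₁₀([Ca²⁺]_out/[Ca²⁺]_in) with z = +2.
= (58.8/2) · log₁₀(2.05/0.000354) = 29.40 · log₁₀(5791)
= 29.40 · (3.7628) = 110.62 mV

110.6 mV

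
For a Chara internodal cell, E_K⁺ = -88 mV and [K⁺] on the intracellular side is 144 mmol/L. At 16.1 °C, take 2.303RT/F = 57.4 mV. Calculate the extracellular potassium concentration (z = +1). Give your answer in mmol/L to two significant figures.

Nernst: E = (57.4/1) · log₁₀([out]/[in]), so log₁₀([out]/[in]) = -88.0 × 1 / 57.4 = -1.5331.
[out]/[in] = 10^(-1.5331) = 0.0293.
[out] = 0.0293 × 144 = 4.22 mmol/L.

4.2 mmol/L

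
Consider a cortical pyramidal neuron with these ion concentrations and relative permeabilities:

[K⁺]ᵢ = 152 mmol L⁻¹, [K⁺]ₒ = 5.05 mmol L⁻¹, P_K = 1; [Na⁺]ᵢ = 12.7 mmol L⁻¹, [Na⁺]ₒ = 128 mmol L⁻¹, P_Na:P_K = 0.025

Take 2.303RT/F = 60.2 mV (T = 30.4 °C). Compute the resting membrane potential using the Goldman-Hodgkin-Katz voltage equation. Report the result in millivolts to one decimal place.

-76.2 mV

Vm = 60.2 · log₁₀[(Σ P·[cation]ₒ + Σ P·[anion]ᵢ) / (Σ P·[cation]ᵢ + Σ P·[anion]ₒ)]
Numerator = 1×5.05 + 0.025×128 = 8.25
Denominator = 1×152 + 0.025×12.7 = 152.3
Vm = 60.2 · log₁₀(0.054163) = 60.2 × (-1.2663) = -76.23 mV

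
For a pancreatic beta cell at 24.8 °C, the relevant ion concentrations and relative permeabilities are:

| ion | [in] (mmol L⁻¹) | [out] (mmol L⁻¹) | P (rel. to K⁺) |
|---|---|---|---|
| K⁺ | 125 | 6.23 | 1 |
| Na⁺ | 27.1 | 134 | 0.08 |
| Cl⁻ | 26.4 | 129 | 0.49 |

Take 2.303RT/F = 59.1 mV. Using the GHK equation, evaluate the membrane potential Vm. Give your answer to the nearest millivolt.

Vm = 59.1 · log₁₀[(Σ P·[cation]ₒ + Σ P·[anion]ᵢ) / (Σ P·[cation]ᵢ + Σ P·[anion]ₒ)]
Numerator = 1×6.23 + 0.08×134 + 0.49×26.4 = 29.89
Denominator = 1×125 + 0.08×27.1 + 0.49×129 = 190.4
Vm = 59.1 · log₁₀(0.15698) = 59.1 × (-0.8041) = -47.53 mV

-48 mV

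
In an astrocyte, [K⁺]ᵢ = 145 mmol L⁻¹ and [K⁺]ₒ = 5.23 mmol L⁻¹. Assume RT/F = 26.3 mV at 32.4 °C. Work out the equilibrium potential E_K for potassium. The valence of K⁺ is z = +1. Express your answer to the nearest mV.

E = (26.3/z) · ln([K⁺]_out/[K⁺]_in) with z = +1.
= (26.3/1) · ln(5.23/145) = 26.30 · ln(0.03607)
= 26.30 · (-3.3223) = -87.38 mV

-87 mV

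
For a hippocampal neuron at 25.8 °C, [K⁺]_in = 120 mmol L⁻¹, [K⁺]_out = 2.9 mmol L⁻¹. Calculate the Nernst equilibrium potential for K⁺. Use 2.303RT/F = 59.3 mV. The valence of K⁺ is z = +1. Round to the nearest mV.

-96 mV

E = (59.3/z) · log₁₀([K⁺]_out/[K⁺]_in) with z = +1.
= (59.3/1) · log₁₀(2.9/120) = 59.30 · log₁₀(0.02417)
= 59.30 · (-1.6168) = -95.88 mV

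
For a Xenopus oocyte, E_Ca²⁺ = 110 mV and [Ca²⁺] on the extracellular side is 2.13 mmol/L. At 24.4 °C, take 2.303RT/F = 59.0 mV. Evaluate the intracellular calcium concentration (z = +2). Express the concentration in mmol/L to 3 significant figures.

0.000398 mmol/L

Nernst: E = (59.0/2) · log₁₀([out]/[in]), so log₁₀([out]/[in]) = 110.0 × 2 / 59.0 = 3.7288.
[out]/[in] = 10^(3.7288) = 5356.
[in] = 2.13 / 5356 = 0.0003977 mmol/L.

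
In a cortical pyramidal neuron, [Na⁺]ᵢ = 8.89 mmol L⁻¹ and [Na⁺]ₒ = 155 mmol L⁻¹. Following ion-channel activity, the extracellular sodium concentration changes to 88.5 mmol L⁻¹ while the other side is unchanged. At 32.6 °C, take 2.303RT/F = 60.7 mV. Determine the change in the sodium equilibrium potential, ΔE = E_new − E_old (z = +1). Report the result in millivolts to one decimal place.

-14.8 mV

E_old = (60.7/1)·log₁₀(155/8.89) = 75.35 mV
E_new = (60.7/1)·log₁₀(88.5/8.89) = 60.58 mV
ΔE = 60.58 − (75.35) = -14.77 mV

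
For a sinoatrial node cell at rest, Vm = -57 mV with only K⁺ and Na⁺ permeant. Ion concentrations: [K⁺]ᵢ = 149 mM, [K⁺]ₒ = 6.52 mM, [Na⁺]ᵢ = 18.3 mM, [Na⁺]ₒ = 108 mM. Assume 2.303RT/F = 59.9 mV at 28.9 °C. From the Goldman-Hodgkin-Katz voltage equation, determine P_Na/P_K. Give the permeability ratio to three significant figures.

0.0957

Let α = P_Na/P_K. GHK: Vm = 59.9·log₁₀[(Kₒ + α·Naₒ)/(Kᵢ + α·Naᵢ)].
10^(Vm/59.9) = 10^(-57.0/59.9) = 0.11179
So 0.11179·(Kᵢ + α·Naᵢ) = Kₒ + α·Naₒ → α = (0.11179·149.0 − 6.52) / (108.0 − 0.11179·18.3)
α = (16.66 − 6.52) / (108.0 − 2.046) = 10.14/106 = 0.09567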